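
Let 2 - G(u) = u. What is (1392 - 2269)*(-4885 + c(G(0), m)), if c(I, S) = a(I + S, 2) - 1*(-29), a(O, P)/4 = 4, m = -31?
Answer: 4244680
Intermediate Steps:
G(u) = 2 - u
a(O, P) = 16 (a(O, P) = 4*4 = 16)
c(I, S) = 45 (c(I, S) = 16 - 1*(-29) = 16 + 29 = 45)
(1392 - 2269)*(-4885 + c(G(0), m)) = (1392 - 2269)*(-4885 + 45) = -877*(-4840) = 4244680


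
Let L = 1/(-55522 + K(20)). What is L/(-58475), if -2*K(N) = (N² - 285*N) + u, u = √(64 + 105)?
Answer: 2/6184140575 ≈ 3.2341e-10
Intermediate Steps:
u = 13 (u = √169 = 13)
K(N) = -13/2 - N²/2 + 285*N/2 (K(N) = -((N² - 285*N) + 13)/2 = -(13 + N² - 285*N)/2 = -13/2 - N²/2 + 285*N/2)
L = -2/105757 (L = 1/(-55522 + (-13/2 - ½*20² + (285/2)*20)) = 1/(-55522 + (-13/2 - ½*400 + 2850)) = 1/(-55522 + (-13/2 - 200 + 2850)) = 1/(-55522 + 5287/2) = 1/(-105757/2) = -2/105757 ≈ -1.8911e-5)
L/(-58475) = -2/105757/(-58475) = -2/105757*(-1/58475) = 2/6184140575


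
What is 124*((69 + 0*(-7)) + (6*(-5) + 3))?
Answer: 5208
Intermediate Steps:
124*((69 + 0*(-7)) + (6*(-5) + 3)) = 124*((69 + 0) + (-30 + 3)) = 124*(69 - 27) = 124*42 = 5208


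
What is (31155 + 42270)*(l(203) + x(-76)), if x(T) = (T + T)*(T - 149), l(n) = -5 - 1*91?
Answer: 2504086200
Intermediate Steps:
l(n) = -96 (l(n) = -5 - 91 = -96)
x(T) = 2*T*(-149 + T) (x(T) = (2*T)*(-149 + T) = 2*T*(-149 + T))
(31155 + 42270)*(l(203) + x(-76)) = (31155 + 42270)*(-96 + 2*(-76)*(-149 - 76)) = 73425*(-96 + 2*(-76)*(-225)) = 73425*(-96 + 34200) = 73425*34104 = 2504086200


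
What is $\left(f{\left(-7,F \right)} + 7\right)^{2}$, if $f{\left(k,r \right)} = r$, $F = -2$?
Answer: $25$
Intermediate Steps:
$\left(f{\left(-7,F \right)} + 7\right)^{2} = \left(-2 + 7\right)^{2} = 5^{2} = 25$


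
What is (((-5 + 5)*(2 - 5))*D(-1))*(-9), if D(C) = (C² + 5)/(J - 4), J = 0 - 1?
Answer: 0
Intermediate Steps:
J = -1
D(C) = -1 - C²/5 (D(C) = (C² + 5)/(-1 - 4) = (5 + C²)/(-5) = (5 + C²)*(-⅕) = -1 - C²/5)
(((-5 + 5)*(2 - 5))*D(-1))*(-9) = (((-5 + 5)*(2 - 5))*(-1 - ⅕*(-1)²))*(-9) = ((0*(-3))*(-1 - ⅕*1))*(-9) = (0*(-1 - ⅕))*(-9) = (0*(-6/5))*(-9) = 0*(-9) = 0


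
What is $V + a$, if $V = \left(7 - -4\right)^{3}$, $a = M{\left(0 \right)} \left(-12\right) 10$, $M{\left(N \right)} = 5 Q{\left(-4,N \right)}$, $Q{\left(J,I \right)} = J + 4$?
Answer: $1331$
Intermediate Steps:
$Q{\left(J,I \right)} = 4 + J$
$M{\left(N \right)} = 0$ ($M{\left(N \right)} = 5 \left(4 - 4\right) = 5 \cdot 0 = 0$)
$a = 0$ ($a = 0 \left(-12\right) 10 = 0 \cdot 10 = 0$)
$V = 1331$ ($V = \left(7 + 4\right)^{3} = 11^{3} = 1331$)
$V + a = 1331 + 0 = 1331$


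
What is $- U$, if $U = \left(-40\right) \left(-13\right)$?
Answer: $-520$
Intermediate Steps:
$U = 520$
$- U = \left(-1\right) 520 = -520$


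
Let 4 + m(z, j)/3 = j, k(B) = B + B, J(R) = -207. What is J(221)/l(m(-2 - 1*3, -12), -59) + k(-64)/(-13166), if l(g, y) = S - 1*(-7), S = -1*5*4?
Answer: 1363513/85579 ≈ 15.933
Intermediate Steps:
S = -20 (S = -5*4 = -20)
k(B) = 2*B
m(z, j) = -12 + 3*j
l(g, y) = -13 (l(g, y) = -20 - 1*(-7) = -20 + 7 = -13)
J(221)/l(m(-2 - 1*3, -12), -59) + k(-64)/(-13166) = -207/(-13) + (2*(-64))/(-13166) = -207*(-1/13) - 128*(-1/13166) = 207/13 + 64/6583 = 1363513/85579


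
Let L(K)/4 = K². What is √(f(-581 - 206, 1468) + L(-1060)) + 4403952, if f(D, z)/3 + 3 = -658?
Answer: 4403952 + √4492417 ≈ 4.4061e+6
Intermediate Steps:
f(D, z) = -1983 (f(D, z) = -9 + 3*(-658) = -9 - 1974 = -1983)
L(K) = 4*K²
√(f(-581 - 206, 1468) + L(-1060)) + 4403952 = √(-1983 + 4*(-1060)²) + 4403952 = √(-1983 + 4*1123600) + 4403952 = √(-1983 + 4494400) + 4403952 = √4492417 + 4403952 = 4403952 + √4492417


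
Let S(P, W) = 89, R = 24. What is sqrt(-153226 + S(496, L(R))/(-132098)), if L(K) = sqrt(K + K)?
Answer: I*sqrt(40481696474)/514 ≈ 391.44*I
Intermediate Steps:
L(K) = sqrt(2)*sqrt(K) (L(K) = sqrt(2*K) = sqrt(2)*sqrt(K))
sqrt(-153226 + S(496, L(R))/(-132098)) = sqrt(-153226 + 89/(-132098)) = sqrt(-153226 + 89*(-1/132098)) = sqrt(-153226 - 89/132098) = sqrt(-20240848237/132098) = I*sqrt(40481696474)/514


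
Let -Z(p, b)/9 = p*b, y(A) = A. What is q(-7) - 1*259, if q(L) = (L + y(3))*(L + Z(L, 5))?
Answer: -1491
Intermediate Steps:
Z(p, b) = -9*b*p (Z(p, b) = -9*p*b = -9*b*p)
q(L) = -44*L*(3 + L) (q(L) = (L + 3)*(L - 9*5*L) = (3 + L)*(L - 45*L) = (3 + L)*(-44*L) = -44*L*(3 + L))
q(-7) - 1*259 = 44*(-7)*(-3 - 1*(-7)) - 1*259 = 44*(-7)*(-3 + 7) - 259 = 44*(-7)*4 - 259 = -1232 - 259 = -1491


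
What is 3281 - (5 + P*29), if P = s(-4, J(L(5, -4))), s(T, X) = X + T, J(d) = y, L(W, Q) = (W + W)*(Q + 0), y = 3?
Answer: 3305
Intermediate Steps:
L(W, Q) = 2*Q*W (L(W, Q) = (2*W)*Q = 2*Q*W)
J(d) = 3
s(T, X) = T + X
P = -1 (P = -4 + 3 = -1)
3281 - (5 + P*29) = 3281 - (5 - 1*29) = 3281 - (5 - 29) = 3281 - 1*(-24) = 3281 + 24 = 3305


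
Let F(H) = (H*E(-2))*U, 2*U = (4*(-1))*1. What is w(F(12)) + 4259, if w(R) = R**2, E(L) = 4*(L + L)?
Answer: 151715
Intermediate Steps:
E(L) = 8*L (E(L) = 4*(2*L) = 8*L)
U = -2 (U = ((4*(-1))*1)/2 = (-4*1)/2 = (1/2)*(-4) = -2)
F(H) = 32*H (F(H) = (H*(8*(-2)))*(-2) = (H*(-16))*(-2) = -16*H*(-2) = 32*H)
w(F(12)) + 4259 = (32*12)**2 + 4259 = 384**2 + 4259 = 147456 + 4259 = 151715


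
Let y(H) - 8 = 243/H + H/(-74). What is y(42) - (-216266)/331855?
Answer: 2384236973/171900890 ≈ 13.870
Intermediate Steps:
y(H) = 8 + 243/H - H/74 (y(H) = 8 + (243/H + H/(-74)) = 8 + (243/H + H*(-1/74)) = 8 + (243/H - H/74) = 8 + 243/H - H/74)
y(42) - (-216266)/331855 = (8 + 243/42 - 1/74*42) - (-216266)/331855 = (8 + 243*(1/42) - 21/37) - (-216266)/331855 = (8 + 81/14 - 21/37) - 1*(-216266/331855) = 6847/518 + 216266/331855 = 2384236973/171900890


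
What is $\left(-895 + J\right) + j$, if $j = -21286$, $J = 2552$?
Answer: $-19629$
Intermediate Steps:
$\left(-895 + J\right) + j = \left(-895 + 2552\right) - 21286 = 1657 - 21286 = -19629$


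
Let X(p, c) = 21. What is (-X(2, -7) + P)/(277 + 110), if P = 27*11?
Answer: 92/129 ≈ 0.71318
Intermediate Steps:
P = 297
(-X(2, -7) + P)/(277 + 110) = (-1*21 + 297)/(277 + 110) = (-21 + 297)/387 = 276*(1/387) = 92/129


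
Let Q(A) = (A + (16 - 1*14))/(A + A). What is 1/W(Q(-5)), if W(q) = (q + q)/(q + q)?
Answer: 1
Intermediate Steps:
Q(A) = (2 + A)/(2*A) (Q(A) = (A + (16 - 14))/((2*A)) = (A + 2)*(1/(2*A)) = (2 + A)*(1/(2*A)) = (2 + A)/(2*A))
W(q) = 1 (W(q) = (2*q)/((2*q)) = (2*q)*(1/(2*q)) = 1)
1/W(Q(-5)) = 1/1 = 1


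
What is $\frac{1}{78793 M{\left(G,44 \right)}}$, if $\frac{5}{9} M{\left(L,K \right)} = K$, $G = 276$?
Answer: $\frac{5}{31202028} \approx 1.6025 \cdot 10^{-7}$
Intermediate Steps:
$M{\left(L,K \right)} = \frac{9 K}{5}$
$\frac{1}{78793 M{\left(G,44 \right)}} = \frac{1}{78793 \cdot \frac{9}{5} \cdot 44} = \frac{1}{78793 \cdot \frac{396}{5}} = \frac{1}{78793} \cdot \frac{5}{396} = \frac{5}{31202028}$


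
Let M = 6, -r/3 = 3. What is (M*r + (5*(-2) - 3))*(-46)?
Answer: 3082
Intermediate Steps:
r = -9 (r = -3*3 = -9)
(M*r + (5*(-2) - 3))*(-46) = (6*(-9) + (5*(-2) - 3))*(-46) = (-54 + (-10 - 3))*(-46) = (-54 - 13)*(-46) = -67*(-46) = 3082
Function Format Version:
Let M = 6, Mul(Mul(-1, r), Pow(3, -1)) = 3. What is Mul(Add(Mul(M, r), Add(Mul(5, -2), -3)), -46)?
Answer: 3082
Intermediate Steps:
r = -9 (r = Mul(-3, 3) = -9)
Mul(Add(Mul(M, r), Add(Mul(5, -2), -3)), -46) = Mul(Add(Mul(6, -9), Add(Mul(5, -2), -3)), -46) = Mul(Add(-54, Add(-10, -3)), -46) = Mul(Add(-54, -13), -46) = Mul(-67, -46) = 3082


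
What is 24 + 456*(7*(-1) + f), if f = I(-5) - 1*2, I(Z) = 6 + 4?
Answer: 480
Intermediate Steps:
I(Z) = 10
f = 8 (f = 10 - 1*2 = 10 - 2 = 8)
24 + 456*(7*(-1) + f) = 24 + 456*(7*(-1) + 8) = 24 + 456*(-7 + 8) = 24 + 456*1 = 24 + 456 = 480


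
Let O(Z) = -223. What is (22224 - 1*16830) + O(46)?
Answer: 5171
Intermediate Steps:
(22224 - 1*16830) + O(46) = (22224 - 1*16830) - 223 = (22224 - 16830) - 223 = 5394 - 223 = 5171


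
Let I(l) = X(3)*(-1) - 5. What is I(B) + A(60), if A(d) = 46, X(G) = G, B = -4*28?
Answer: 38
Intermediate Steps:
B = -112
I(l) = -8 (I(l) = 3*(-1) - 5 = -3 - 5 = -8)
I(B) + A(60) = -8 + 46 = 38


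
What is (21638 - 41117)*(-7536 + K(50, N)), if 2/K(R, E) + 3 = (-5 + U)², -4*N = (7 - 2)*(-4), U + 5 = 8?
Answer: 146754786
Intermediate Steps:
U = 3 (U = -5 + 8 = 3)
N = 5 (N = -(7 - 2)*(-4)/4 = -5*(-4)/4 = -¼*(-20) = 5)
K(R, E) = 2 (K(R, E) = 2/(-3 + (-5 + 3)²) = 2/(-3 + (-2)²) = 2/(-3 + 4) = 2/1 = 2*1 = 2)
(21638 - 41117)*(-7536 + K(50, N)) = (21638 - 41117)*(-7536 + 2) = -19479*(-7534) = 146754786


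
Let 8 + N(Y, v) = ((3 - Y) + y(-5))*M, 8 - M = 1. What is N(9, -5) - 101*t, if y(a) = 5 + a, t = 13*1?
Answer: -1363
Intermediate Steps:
M = 7 (M = 8 - 1*1 = 8 - 1 = 7)
t = 13
N(Y, v) = 13 - 7*Y (N(Y, v) = -8 + ((3 - Y) + (5 - 5))*7 = -8 + ((3 - Y) + 0)*7 = -8 + (3 - Y)*7 = -8 + (21 - 7*Y) = 13 - 7*Y)
N(9, -5) - 101*t = (13 - 7*9) - 101*13 = (13 - 63) - 1313 = -50 - 1313 = -1363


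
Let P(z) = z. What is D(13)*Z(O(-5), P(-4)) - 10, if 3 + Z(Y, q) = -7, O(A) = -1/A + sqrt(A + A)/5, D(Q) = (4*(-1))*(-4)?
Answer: -170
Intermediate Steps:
D(Q) = 16 (D(Q) = -4*(-4) = 16)
O(A) = -1/A + sqrt(2)*sqrt(A)/5 (O(A) = -1/A + sqrt(2*A)*(1/5) = -1/A + (sqrt(2)*sqrt(A))*(1/5) = -1/A + sqrt(2)*sqrt(A)/5)
Z(Y, q) = -10 (Z(Y, q) = -3 - 7 = -10)
D(13)*Z(O(-5), P(-4)) - 10 = 16*(-10) - 10 = -160 - 10 = -170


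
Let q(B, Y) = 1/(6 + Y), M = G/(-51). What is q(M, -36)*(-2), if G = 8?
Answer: 1/15 ≈ 0.066667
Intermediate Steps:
M = -8/51 (M = 8/(-51) = 8*(-1/51) = -8/51 ≈ -0.15686)
q(M, -36)*(-2) = -2/(6 - 36) = -2/(-30) = -1/30*(-2) = 1/15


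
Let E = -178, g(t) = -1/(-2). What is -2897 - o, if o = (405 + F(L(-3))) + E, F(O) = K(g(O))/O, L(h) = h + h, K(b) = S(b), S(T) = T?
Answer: -37487/12 ≈ -3123.9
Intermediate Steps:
g(t) = ½ (g(t) = -1*(-½) = ½)
K(b) = b
L(h) = 2*h
F(O) = 1/(2*O)
o = 2723/12 (o = (405 + 1/(2*((2*(-3))))) - 178 = (405 + (½)/(-6)) - 178 = (405 + (½)*(-⅙)) - 178 = (405 - 1/12) - 178 = 4859/12 - 178 = 2723/12 ≈ 226.92)
-2897 - o = -2897 - 1*2723/12 = -2897 - 2723/12 = -37487/12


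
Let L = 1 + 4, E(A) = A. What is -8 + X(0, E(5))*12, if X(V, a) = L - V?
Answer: 52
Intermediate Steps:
L = 5
X(V, a) = 5 - V
-8 + X(0, E(5))*12 = -8 + (5 - 1*0)*12 = -8 + (5 + 0)*12 = -8 + 5*12 = -8 + 60 = 52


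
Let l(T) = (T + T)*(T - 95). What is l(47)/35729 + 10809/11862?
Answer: 36963713/47090822 ≈ 0.78495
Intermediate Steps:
l(T) = 2*T*(-95 + T) (l(T) = (2*T)*(-95 + T) = 2*T*(-95 + T))
l(47)/35729 + 10809/11862 = (2*47*(-95 + 47))/35729 + 10809/11862 = (2*47*(-48))*(1/35729) + 10809*(1/11862) = -4512*1/35729 + 1201/1318 = -4512/35729 + 1201/1318 = 36963713/47090822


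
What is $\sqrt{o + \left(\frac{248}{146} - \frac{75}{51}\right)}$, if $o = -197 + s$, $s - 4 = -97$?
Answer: $\frac{i \sqrt{446272287}}{1241} \approx 17.023 i$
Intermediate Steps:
$s = -93$ ($s = 4 - 97 = -93$)
$o = -290$ ($o = -197 - 93 = -290$)
$\sqrt{o + \left(\frac{248}{146} - \frac{75}{51}\right)} = \sqrt{-290 + \left(\frac{248}{146} - \frac{75}{51}\right)} = \sqrt{-290 + \left(248 \cdot \frac{1}{146} - \frac{25}{17}\right)} = \sqrt{-290 + \left(\frac{124}{73} - \frac{25}{17}\right)} = \sqrt{-290 + \frac{283}{1241}} = \sqrt{- \frac{359607}{1241}} = \frac{i \sqrt{446272287}}{1241}$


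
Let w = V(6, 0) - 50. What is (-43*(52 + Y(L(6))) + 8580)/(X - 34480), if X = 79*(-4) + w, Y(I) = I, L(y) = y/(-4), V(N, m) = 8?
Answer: -12817/69676 ≈ -0.18395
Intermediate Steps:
L(y) = -y/4 (L(y) = y*(-1/4) = -y/4)
w = -42 (w = 8 - 50 = -42)
X = -358 (X = 79*(-4) - 42 = -316 - 42 = -358)
(-43*(52 + Y(L(6))) + 8580)/(X - 34480) = (-43*(52 - 1/4*6) + 8580)/(-358 - 34480) = (-43*(52 - 3/2) + 8580)/(-34838) = (-43*101/2 + 8580)*(-1/34838) = (-4343/2 + 8580)*(-1/34838) = (12817/2)*(-1/34838) = -12817/69676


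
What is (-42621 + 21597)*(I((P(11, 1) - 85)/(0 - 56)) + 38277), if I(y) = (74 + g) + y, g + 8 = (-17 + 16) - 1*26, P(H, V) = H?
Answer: -5639083560/7 ≈ -8.0558e+8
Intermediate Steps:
g = -35 (g = -8 + ((-17 + 16) - 1*26) = -8 + (-1 - 26) = -8 - 27 = -35)
I(y) = 39 + y (I(y) = (74 - 35) + y = 39 + y)
(-42621 + 21597)*(I((P(11, 1) - 85)/(0 - 56)) + 38277) = (-42621 + 21597)*((39 + (11 - 85)/(0 - 56)) + 38277) = -21024*((39 - 74/(-56)) + 38277) = -21024*((39 - 74*(-1/56)) + 38277) = -21024*((39 + 37/28) + 38277) = -21024*(1129/28 + 38277) = -21024*1072885/28 = -5639083560/7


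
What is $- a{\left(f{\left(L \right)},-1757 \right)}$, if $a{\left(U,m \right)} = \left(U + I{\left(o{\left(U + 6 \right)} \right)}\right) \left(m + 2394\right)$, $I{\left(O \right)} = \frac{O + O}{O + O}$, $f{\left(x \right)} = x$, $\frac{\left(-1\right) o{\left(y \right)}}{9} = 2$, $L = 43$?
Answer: $-28028$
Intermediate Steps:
$o{\left(y \right)} = -18$ ($o{\left(y \right)} = \left(-9\right) 2 = -18$)
$I{\left(O \right)} = 1$ ($I{\left(O \right)} = \frac{2 O}{2 O} = 2 O \frac{1}{2 O} = 1$)
$a{\left(U,m \right)} = \left(1 + U\right) \left(2394 + m\right)$ ($a{\left(U,m \right)} = \left(U + 1\right) \left(m + 2394\right) = \left(1 + U\right) \left(2394 + m\right)$)
$- a{\left(f{\left(L \right)},-1757 \right)} = - (2394 - 1757 + 2394 \cdot 43 + 43 \left(-1757\right)) = - (2394 - 1757 + 102942 - 75551) = \left(-1\right) 28028 = -28028$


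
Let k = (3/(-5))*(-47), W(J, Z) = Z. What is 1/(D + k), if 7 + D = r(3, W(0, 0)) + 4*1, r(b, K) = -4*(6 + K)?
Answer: ⅚ ≈ 0.83333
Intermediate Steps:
r(b, K) = -24 - 4*K
D = -27 (D = -7 + ((-24 - 4*0) + 4*1) = -7 + ((-24 + 0) + 4) = -7 + (-24 + 4) = -7 - 20 = -27)
k = 141/5 (k = (3*(-⅕))*(-47) = -⅗*(-47) = 141/5 ≈ 28.200)
1/(D + k) = 1/(-27 + 141/5) = 1/(6/5) = ⅚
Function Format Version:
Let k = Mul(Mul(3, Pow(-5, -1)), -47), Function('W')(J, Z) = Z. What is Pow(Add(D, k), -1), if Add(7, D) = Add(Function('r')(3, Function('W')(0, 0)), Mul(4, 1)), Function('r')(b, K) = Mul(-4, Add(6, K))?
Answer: Rational(5, 6) ≈ 0.83333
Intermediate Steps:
Function('r')(b, K) = Add(-24, Mul(-4, K))
D = -27 (D = Add(-7, Add(Add(-24, Mul(-4, 0)), Mul(4, 1))) = Add(-7, Add(Add(-24, 0), 4)) = Add(-7, Add(-24, 4)) = Add(-7, -20) = -27)
k = Rational(141, 5) (k = Mul(Mul(3, Rational(-1, 5)), -47) = Mul(Rational(-3, 5), -47) = Rational(141, 5) ≈ 28.200)
Pow(Add(D, k), -1) = Pow(Add(-27, Rational(141, 5)), -1) = Pow(Rational(6, 5), -1) = Rational(5, 6)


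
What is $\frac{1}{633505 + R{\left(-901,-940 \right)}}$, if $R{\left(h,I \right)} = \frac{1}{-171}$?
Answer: $\frac{171}{108329354} \approx 1.5785 \cdot 10^{-6}$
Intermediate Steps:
$R{\left(h,I \right)} = - \frac{1}{171}$
$\frac{1}{633505 + R{\left(-901,-940 \right)}} = \frac{1}{633505 - \frac{1}{171}} = \frac{1}{\frac{108329354}{171}} = \frac{171}{108329354}$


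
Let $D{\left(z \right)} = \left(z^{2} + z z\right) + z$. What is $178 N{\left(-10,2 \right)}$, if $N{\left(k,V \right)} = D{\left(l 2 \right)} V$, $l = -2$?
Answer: $9968$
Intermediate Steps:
$D{\left(z \right)} = z + 2 z^{2}$ ($D{\left(z \right)} = \left(z^{2} + z^{2}\right) + z = 2 z^{2} + z = z + 2 z^{2}$)
$N{\left(k,V \right)} = 28 V$ ($N{\left(k,V \right)} = \left(-2\right) 2 \left(1 + 2 \left(\left(-2\right) 2\right)\right) V = - 4 \left(1 + 2 \left(-4\right)\right) V = - 4 \left(1 - 8\right) V = \left(-4\right) \left(-7\right) V = 28 V$)
$178 N{\left(-10,2 \right)} = 178 \cdot 28 \cdot 2 = 178 \cdot 56 = 9968$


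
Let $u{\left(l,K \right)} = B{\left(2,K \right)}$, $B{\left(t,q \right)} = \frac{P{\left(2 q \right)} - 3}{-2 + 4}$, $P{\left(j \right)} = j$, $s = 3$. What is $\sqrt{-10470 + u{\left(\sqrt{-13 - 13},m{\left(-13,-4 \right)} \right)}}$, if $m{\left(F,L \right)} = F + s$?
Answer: $\frac{i \sqrt{41926}}{2} \approx 102.38 i$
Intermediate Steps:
$B{\left(t,q \right)} = - \frac{3}{2} + q$ ($B{\left(t,q \right)} = \frac{2 q - 3}{-2 + 4} = \frac{-3 + 2 q}{2} = \left(-3 + 2 q\right) \frac{1}{2} = - \frac{3}{2} + q$)
$m{\left(F,L \right)} = 3 + F$ ($m{\left(F,L \right)} = F + 3 = 3 + F$)
$u{\left(l,K \right)} = - \frac{3}{2} + K$
$\sqrt{-10470 + u{\left(\sqrt{-13 - 13},m{\left(-13,-4 \right)} \right)}} = \sqrt{-10470 + \left(- \frac{3}{2} + \left(3 - 13\right)\right)} = \sqrt{-10470 - \frac{23}{2}} = \sqrt{- \frac{20963}{2}} = \frac{i \sqrt{41926}}{2}$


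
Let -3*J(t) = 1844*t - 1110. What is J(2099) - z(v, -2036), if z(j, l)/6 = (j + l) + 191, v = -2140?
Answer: -3797716/3 ≈ -1.2659e+6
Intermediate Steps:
z(j, l) = 1146 + 6*j + 6*l (z(j, l) = 6*((j + l) + 191) = 6*(191 + j + l) = 1146 + 6*j + 6*l)
J(t) = 370 - 1844*t/3 (J(t) = -(1844*t - 1110)/3 = -(-1110 + 1844*t)/3 = 370 - 1844*t/3)
J(2099) - z(v, -2036) = (370 - 1844/3*2099) - (1146 + 6*(-2140) + 6*(-2036)) = (370 - 3870556/3) - (1146 - 12840 - 12216) = -3869446/3 - 1*(-23910) = -3869446/3 + 23910 = -3797716/3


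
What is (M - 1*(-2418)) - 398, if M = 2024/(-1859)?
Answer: 341196/169 ≈ 2018.9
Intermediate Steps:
M = -184/169 (M = 2024*(-1/1859) = -184/169 ≈ -1.0888)
(M - 1*(-2418)) - 398 = (-184/169 - 1*(-2418)) - 398 = (-184/169 + 2418) - 398 = 408458/169 - 398 = 341196/169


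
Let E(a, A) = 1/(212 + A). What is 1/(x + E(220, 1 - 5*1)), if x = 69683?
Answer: 208/14494065 ≈ 1.4351e-5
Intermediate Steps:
1/(x + E(220, 1 - 5*1)) = 1/(69683 + 1/(212 + (1 - 5*1))) = 1/(69683 + 1/(212 + (1 - 5))) = 1/(69683 + 1/(212 - 4)) = 1/(69683 + 1/208) = 1/(14494065/208) = 208/14494065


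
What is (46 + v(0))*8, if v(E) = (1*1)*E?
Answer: 368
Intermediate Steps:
v(E) = E (v(E) = 1*E = E)
(46 + v(0))*8 = (46 + 0)*8 = 46*8 = 368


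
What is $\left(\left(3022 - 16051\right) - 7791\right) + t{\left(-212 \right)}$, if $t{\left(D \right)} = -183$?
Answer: $-21003$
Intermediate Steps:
$\left(\left(3022 - 16051\right) - 7791\right) + t{\left(-212 \right)} = \left(\left(3022 - 16051\right) - 7791\right) - 183 = \left(-13029 - 7791\right) - 183 = -20820 - 183 = -21003$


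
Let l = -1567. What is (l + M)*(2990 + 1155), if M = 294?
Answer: -5276585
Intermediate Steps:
(l + M)*(2990 + 1155) = (-1567 + 294)*(2990 + 1155) = -1273*4145 = -5276585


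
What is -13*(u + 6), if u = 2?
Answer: -104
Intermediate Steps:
-13*(u + 6) = -13*(2 + 6) = -13*8 = -104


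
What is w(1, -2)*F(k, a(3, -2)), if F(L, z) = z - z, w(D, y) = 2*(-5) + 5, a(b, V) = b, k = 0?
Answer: 0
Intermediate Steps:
w(D, y) = -5 (w(D, y) = -10 + 5 = -5)
F(L, z) = 0
w(1, -2)*F(k, a(3, -2)) = -5*0 = 0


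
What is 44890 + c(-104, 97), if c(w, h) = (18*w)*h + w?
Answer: -136798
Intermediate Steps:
c(w, h) = w + 18*h*w (c(w, h) = 18*h*w + w = w + 18*h*w)
44890 + c(-104, 97) = 44890 - 104*(1 + 18*97) = 44890 - 104*(1 + 1746) = 44890 - 104*1747 = 44890 - 181688 = -136798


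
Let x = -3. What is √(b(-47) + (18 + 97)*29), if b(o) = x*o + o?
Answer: 3*√381 ≈ 58.558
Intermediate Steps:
b(o) = -2*o (b(o) = -3*o + o = -2*o)
√(b(-47) + (18 + 97)*29) = √(-2*(-47) + (18 + 97)*29) = √(94 + 115*29) = √(94 + 3335) = √3429 = 3*√381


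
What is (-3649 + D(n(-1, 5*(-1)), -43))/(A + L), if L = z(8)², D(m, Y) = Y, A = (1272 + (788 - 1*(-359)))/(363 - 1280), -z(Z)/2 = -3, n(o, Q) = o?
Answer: -3385564/30593 ≈ -110.66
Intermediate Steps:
z(Z) = 6 (z(Z) = -2*(-3) = 6)
A = -2419/917 (A = (1272 + (788 + 359))/(-917) = (1272 + 1147)*(-1/917) = 2419*(-1/917) = -2419/917 ≈ -2.6380)
L = 36 (L = 6² = 36)
(-3649 + D(n(-1, 5*(-1)), -43))/(A + L) = (-3649 - 43)/(-2419/917 + 36) = -3692/30593/917 = -3692*917/30593 = -3385564/30593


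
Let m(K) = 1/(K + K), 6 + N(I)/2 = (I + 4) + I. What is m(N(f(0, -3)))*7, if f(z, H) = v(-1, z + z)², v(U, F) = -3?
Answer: 7/64 ≈ 0.10938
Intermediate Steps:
f(z, H) = 9 (f(z, H) = (-3)² = 9)
N(I) = -4 + 4*I (N(I) = -12 + 2*((I + 4) + I) = -12 + 2*((4 + I) + I) = -12 + 2*(4 + 2*I) = -12 + (8 + 4*I) = -4 + 4*I)
m(K) = 1/(2*K)
m(N(f(0, -3)))*7 = (1/(2*(-4 + 4*9)))*7 = (1/(2*(-4 + 36)))*7 = ((½)/32)*7 = ((½)*(1/32))*7 = (1/64)*7 = 7/64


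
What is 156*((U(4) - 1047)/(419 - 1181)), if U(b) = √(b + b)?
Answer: 27222/127 - 52*√2/127 ≈ 213.77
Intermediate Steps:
U(b) = √2*√b (U(b) = √(2*b) = √2*√b)
156*((U(4) - 1047)/(419 - 1181)) = 156*((√2*√4 - 1047)/(419 - 1181)) = 156*((√2*2 - 1047)/(-762)) = 156*((2*√2 - 1047)*(-1/762)) = 156*((-1047 + 2*√2)*(-1/762)) = 156*(349/254 - √2/381) = 27222/127 - 52*√2/127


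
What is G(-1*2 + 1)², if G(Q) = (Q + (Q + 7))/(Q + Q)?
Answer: 25/4 ≈ 6.2500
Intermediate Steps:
G(Q) = (7 + 2*Q)/(2*Q) (G(Q) = (Q + (7 + Q))/((2*Q)) = (7 + 2*Q)*(1/(2*Q)) = (7 + 2*Q)/(2*Q))
G(-1*2 + 1)² = ((7/2 + (-1*2 + 1))/(-1*2 + 1))² = ((7/2 + (-2 + 1))/(-2 + 1))² = ((7/2 - 1)/(-1))² = (-1*5/2)² = (-5/2)² = 25/4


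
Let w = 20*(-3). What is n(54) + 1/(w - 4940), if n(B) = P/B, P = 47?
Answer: 117473/135000 ≈ 0.87017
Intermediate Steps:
w = -60
n(B) = 47/B
n(54) + 1/(w - 4940) = 47/54 + 1/(-60 - 4940) = 47*(1/54) + 1/(-5000) = 47/54 - 1/5000 = 117473/135000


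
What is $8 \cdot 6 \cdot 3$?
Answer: $144$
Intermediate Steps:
$8 \cdot 6 \cdot 3 = 48 \cdot 3 = 144$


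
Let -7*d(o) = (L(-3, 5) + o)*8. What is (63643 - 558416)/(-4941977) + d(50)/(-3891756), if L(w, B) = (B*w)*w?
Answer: 3370626610559/33657695122821 ≈ 0.10014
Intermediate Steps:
L(w, B) = B*w**2
d(o) = -360/7 - 8*o/7 (d(o) = -(5*(-3)**2 + o)*8/7 = -(5*9 + o)*8/7 = -(45 + o)*8/7 = -(360 + 8*o)/7 = -360/7 - 8*o/7)
(63643 - 558416)/(-4941977) + d(50)/(-3891756) = (63643 - 558416)/(-4941977) + (-360/7 - 8/7*50)/(-3891756) = -494773*(-1/4941977) + (-360/7 - 400/7)*(-1/3891756) = 494773/4941977 - 760/7*(-1/3891756) = 494773/4941977 + 190/6810573 = 3370626610559/33657695122821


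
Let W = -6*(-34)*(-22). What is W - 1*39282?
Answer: -43770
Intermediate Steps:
W = -4488 (W = 204*(-22) = -4488)
W - 1*39282 = -4488 - 1*39282 = -4488 - 39282 = -43770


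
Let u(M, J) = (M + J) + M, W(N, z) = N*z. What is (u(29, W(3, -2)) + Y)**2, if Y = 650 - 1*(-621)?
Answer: 1750329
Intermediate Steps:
Y = 1271 (Y = 650 + 621 = 1271)
u(M, J) = J + 2*M (u(M, J) = (J + M) + M = J + 2*M)
(u(29, W(3, -2)) + Y)**2 = ((3*(-2) + 2*29) + 1271)**2 = ((-6 + 58) + 1271)**2 = (52 + 1271)**2 = 1323**2 = 1750329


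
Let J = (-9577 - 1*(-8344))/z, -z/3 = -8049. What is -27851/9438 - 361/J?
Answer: 9137482007/1293006 ≈ 7066.9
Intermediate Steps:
z = 24147 (z = -3*(-8049) = 24147)
J = -137/2683 (J = (-9577 - 1*(-8344))/24147 = (-9577 + 8344)*(1/24147) = -1233*1/24147 = -137/2683 ≈ -0.051062)
-27851/9438 - 361/J = -27851/9438 - 361/(-137/2683) = -27851*1/9438 - 361*(-2683/137) = -27851/9438 + 968563/137 = 9137482007/1293006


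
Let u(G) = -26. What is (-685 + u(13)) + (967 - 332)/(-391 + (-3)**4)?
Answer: -44209/62 ≈ -713.05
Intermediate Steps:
(-685 + u(13)) + (967 - 332)/(-391 + (-3)**4) = (-685 - 26) + (967 - 332)/(-391 + (-3)**4) = -711 + 635/(-391 + 81) = -711 + 635/(-310) = -711 + 635*(-1/310) = -711 - 127/62 = -44209/62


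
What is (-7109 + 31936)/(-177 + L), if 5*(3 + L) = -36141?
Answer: -124135/37041 ≈ -3.3513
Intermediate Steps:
L = -36156/5 (L = -3 + (⅕)*(-36141) = -3 - 36141/5 = -36156/5 ≈ -7231.2)
(-7109 + 31936)/(-177 + L) = (-7109 + 31936)/(-177 - 36156/5) = 24827/(-37041/5) = 24827*(-5/37041) = -124135/37041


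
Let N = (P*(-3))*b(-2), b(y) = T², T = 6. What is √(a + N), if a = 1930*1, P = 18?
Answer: I*√14 ≈ 3.7417*I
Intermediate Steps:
b(y) = 36 (b(y) = 6² = 36)
a = 1930
N = -1944 (N = (18*(-3))*36 = -54*36 = -1944)
√(a + N) = √(1930 - 1944) = √(-14) = I*√14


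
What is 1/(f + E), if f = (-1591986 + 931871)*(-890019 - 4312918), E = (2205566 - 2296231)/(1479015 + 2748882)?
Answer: 4227897/14520867654502000570 ≈ 2.9116e-13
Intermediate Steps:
E = -90665/4227897 ≈ -0.021444
f = 3434536757755 (f = -660115*(-5202937) = 3434536757755)
1/(f + E) = 1/(3434536757755 - 90665/4227897) = 1/(14520867654502000570/4227897) = 4227897/14520867654502000570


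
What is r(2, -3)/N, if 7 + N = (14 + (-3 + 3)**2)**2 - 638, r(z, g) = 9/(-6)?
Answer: 3/898 ≈ 0.0033408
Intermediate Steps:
r(z, g) = -3/2 (r(z, g) = 9*(-1/6) = -3/2)
N = -449 (N = -7 + ((14 + (-3 + 3)**2)**2 - 638) = -7 + ((14 + 0**2)**2 - 638) = -7 + ((14 + 0)**2 - 638) = -7 + (14**2 - 638) = -7 + (196 - 638) = -7 - 442 = -449)
r(2, -3)/N = -3/2/(-449) = -3/2*(-1/449) = 3/898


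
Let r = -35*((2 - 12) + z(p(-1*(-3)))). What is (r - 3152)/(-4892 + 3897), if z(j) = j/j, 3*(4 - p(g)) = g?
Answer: 2837/995 ≈ 2.8513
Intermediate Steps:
p(g) = 4 - g/3
z(j) = 1
r = 315 (r = -35*((2 - 12) + 1) = -35*(-10 + 1) = -35*(-9) = 315)
(r - 3152)/(-4892 + 3897) = (315 - 3152)/(-4892 + 3897) = -2837/(-995) = -2837*(-1/995) = 2837/995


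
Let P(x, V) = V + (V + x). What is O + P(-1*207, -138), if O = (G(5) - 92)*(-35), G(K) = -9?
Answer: 3052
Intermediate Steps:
P(x, V) = x + 2*V
O = 3535 (O = (-9 - 92)*(-35) = -101*(-35) = 3535)
O + P(-1*207, -138) = 3535 + (-1*207 + 2*(-138)) = 3535 + (-207 - 276) = 3535 - 483 = 3052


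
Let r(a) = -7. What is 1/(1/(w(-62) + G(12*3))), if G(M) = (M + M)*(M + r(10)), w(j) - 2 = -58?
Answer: 2032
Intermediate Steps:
w(j) = -56 (w(j) = 2 - 58 = -56)
G(M) = 2*M*(-7 + M) (G(M) = (M + M)*(M - 7) = (2*M)*(-7 + M) = 2*M*(-7 + M))
1/(1/(w(-62) + G(12*3))) = 1/(1/(-56 + 2*(12*3)*(-7 + 12*3))) = 1/(1/(-56 + 2*36*(-7 + 36))) = 1/(1/(-56 + 2*36*29)) = 1/(1/(-56 + 2088)) = 1/(1/2032) = 2032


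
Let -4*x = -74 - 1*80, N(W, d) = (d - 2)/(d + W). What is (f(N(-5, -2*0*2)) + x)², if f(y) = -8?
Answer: 3721/4 ≈ 930.25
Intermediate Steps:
N(W, d) = (-2 + d)/(W + d)
x = 77/2 (x = -(-74 - 1*80)/4 = -(-74 - 80)/4 = -¼*(-154) = 77/2 ≈ 38.500)
(f(N(-5, -2*0*2)) + x)² = (-8 + 77/2)² = (61/2)² = 3721/4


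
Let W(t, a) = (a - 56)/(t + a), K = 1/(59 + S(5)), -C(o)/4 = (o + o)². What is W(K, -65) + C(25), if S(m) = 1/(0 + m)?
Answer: -192314184/19235 ≈ -9998.1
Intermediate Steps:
S(m) = 1/m
C(o) = -16*o² (C(o) = -4*(o + o)² = -4*4*o² = -16*o²)
K = 5/296 (K = 1/(59 + 1/5) = 1/(59 + ⅕) = 1/(296/5) = 5/296 ≈ 0.016892)
W(t, a) = (-56 + a)/(a + t)
W(K, -65) + C(25) = (-56 - 65)/(-65 + 5/296) - 16*25² = -121/(-19235/296) - 16*625 = -296/19235*(-121) - 10000 = 35816/19235 - 10000 = -192314184/19235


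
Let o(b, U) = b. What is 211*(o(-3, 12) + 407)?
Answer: 85244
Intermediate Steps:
211*(o(-3, 12) + 407) = 211*(-3 + 407) = 211*404 = 85244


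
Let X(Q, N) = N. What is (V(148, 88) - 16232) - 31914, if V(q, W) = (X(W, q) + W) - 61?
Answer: -47971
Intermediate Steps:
V(q, W) = -61 + W + q (V(q, W) = (q + W) - 61 = (W + q) - 61 = -61 + W + q)
(V(148, 88) - 16232) - 31914 = ((-61 + 88 + 148) - 16232) - 31914 = (175 - 16232) - 31914 = -16057 - 31914 = -47971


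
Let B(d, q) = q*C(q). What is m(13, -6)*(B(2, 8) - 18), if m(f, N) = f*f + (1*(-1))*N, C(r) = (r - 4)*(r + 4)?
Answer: 64050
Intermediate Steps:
C(r) = (-4 + r)*(4 + r)
B(d, q) = q*(-16 + q²)
m(f, N) = f² - N
m(13, -6)*(B(2, 8) - 18) = (13² - 1*(-6))*(8*(-16 + 8²) - 18) = (169 + 6)*(8*(-16 + 64) - 18) = 175*(8*48 - 18) = 175*(384 - 18) = 175*366 = 64050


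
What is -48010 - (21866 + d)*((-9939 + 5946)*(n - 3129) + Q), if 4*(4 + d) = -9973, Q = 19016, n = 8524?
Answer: 1667511199985/4 ≈ 4.1688e+11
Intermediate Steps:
d = -9989/4 (d = -4 + (¼)*(-9973) = -4 - 9973/4 = -9989/4 ≈ -2497.3)
-48010 - (21866 + d)*((-9939 + 5946)*(n - 3129) + Q) = -48010 - (21866 - 9989/4)*((-9939 + 5946)*(8524 - 3129) + 19016) = -48010 - 77475*(-3993*5395 + 19016)/4 = -48010 - 77475*(-21542235 + 19016)/4 = -48010 - 77475*(-21523219)/4 = -48010 - 1*(-1667511392025/4) = -48010 + 1667511392025/4 = 1667511199985/4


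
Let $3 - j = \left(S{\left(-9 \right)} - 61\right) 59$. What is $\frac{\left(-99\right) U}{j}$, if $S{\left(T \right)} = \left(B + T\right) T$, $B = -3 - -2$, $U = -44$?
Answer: $- \frac{1089}{427} \approx -2.5504$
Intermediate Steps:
$B = -1$ ($B = -3 + 2 = -1$)
$S{\left(T \right)} = T \left(-1 + T\right)$ ($S{\left(T \right)} = \left(-1 + T\right) T = T \left(-1 + T\right)$)
$j = -1708$ ($j = 3 - \left(- 9 \left(-1 - 9\right) - 61\right) 59 = 3 - \left(\left(-9\right) \left(-10\right) - 61\right) 59 = 3 - \left(90 - 61\right) 59 = 3 - 29 \cdot 59 = 3 - 1711 = -1708$)
$\frac{\left(-99\right) U}{j} = \frac{\left(-99\right) \left(-44\right)}{-1708} = 4356 \left(- \frac{1}{1708}\right) = - \frac{1089}{427}$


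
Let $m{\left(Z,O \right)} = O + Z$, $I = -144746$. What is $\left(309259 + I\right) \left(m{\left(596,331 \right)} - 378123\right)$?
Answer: $-62053645548$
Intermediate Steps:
$\left(309259 + I\right) \left(m{\left(596,331 \right)} - 378123\right) = \left(309259 - 144746\right) \left(\left(331 + 596\right) - 378123\right) = 164513 \left(927 - 378123\right) = 164513 \left(-377196\right) = -62053645548$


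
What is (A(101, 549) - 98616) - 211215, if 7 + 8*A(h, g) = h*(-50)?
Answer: -2483705/8 ≈ -3.1046e+5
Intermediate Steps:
A(h, g) = -7/8 - 25*h/4 (A(h, g) = -7/8 + (h*(-50))/8 = -7/8 + (-50*h)/8 = -7/8 - 25*h/4)
(A(101, 549) - 98616) - 211215 = ((-7/8 - 25/4*101) - 98616) - 211215 = ((-7/8 - 2525/4) - 98616) - 211215 = (-5057/8 - 98616) - 211215 = -793985/8 - 211215 = -2483705/8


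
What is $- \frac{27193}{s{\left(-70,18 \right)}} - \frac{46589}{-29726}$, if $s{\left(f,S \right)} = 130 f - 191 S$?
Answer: $\frac{348118000}{93176147} \approx 3.7361$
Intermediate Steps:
$s{\left(f,S \right)} = - 191 S + 130 f$
$- \frac{27193}{s{\left(-70,18 \right)}} - \frac{46589}{-29726} = - \frac{27193}{\left(-191\right) 18 + 130 \left(-70\right)} - \frac{46589}{-29726} = - \frac{27193}{-3438 - 9100} - - \frac{46589}{29726} = - \frac{27193}{-12538} + \frac{46589}{29726} = \left(-27193\right) \left(- \frac{1}{12538}\right) + \frac{46589}{29726} = \frac{27193}{12538} + \frac{46589}{29726} = \frac{348118000}{93176147}$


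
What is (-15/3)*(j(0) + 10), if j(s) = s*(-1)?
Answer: -50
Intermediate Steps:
j(s) = -s
(-15/3)*(j(0) + 10) = (-15/3)*(-1*0 + 10) = (-15*⅓)*(0 + 10) = -5*10 = -50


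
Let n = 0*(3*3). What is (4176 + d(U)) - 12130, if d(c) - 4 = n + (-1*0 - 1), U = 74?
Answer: -7951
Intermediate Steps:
n = 0 (n = 0*9 = 0)
d(c) = 3 (d(c) = 4 + (0 + (-1*0 - 1)) = 4 + (0 + (0 - 1)) = 4 + (0 - 1) = 4 - 1 = 3)
(4176 + d(U)) - 12130 = (4176 + 3) - 12130 = 4179 - 12130 = -7951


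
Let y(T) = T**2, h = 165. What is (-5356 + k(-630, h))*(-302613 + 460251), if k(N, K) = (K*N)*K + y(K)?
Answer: -2700320181078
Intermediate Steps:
k(N, K) = K**2 + N*K**2 (k(N, K) = (K*N)*K + K**2 = N*K**2 + K**2 = K**2 + N*K**2)
(-5356 + k(-630, h))*(-302613 + 460251) = (-5356 + 165**2*(1 - 630))*(-302613 + 460251) = (-5356 + 27225*(-629))*157638 = (-5356 - 17124525)*157638 = -17129881*157638 = -2700320181078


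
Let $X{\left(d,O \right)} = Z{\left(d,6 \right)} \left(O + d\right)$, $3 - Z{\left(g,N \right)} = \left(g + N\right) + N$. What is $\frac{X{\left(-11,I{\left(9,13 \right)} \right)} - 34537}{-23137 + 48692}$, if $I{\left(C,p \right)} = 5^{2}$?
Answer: $- \frac{34509}{25555} \approx -1.3504$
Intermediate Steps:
$Z{\left(g,N \right)} = 3 - g - 2 N$ ($Z{\left(g,N \right)} = 3 - \left(\left(g + N\right) + N\right) = 3 - \left(\left(N + g\right) + N\right) = 3 - \left(g + 2 N\right) = 3 - g - 2 N$)
$I{\left(C,p \right)} = 25$
$X{\left(d,O \right)} = \left(-9 - d\right) \left(O + d\right)$ ($X{\left(d,O \right)} = \left(3 - d - 12\right) \left(O + d\right) = \left(-9 - d\right) \left(O + d\right)$)
$\frac{X{\left(-11,I{\left(9,13 \right)} \right)} - 34537}{-23137 + 48692} = \frac{- \left(9 - 11\right) \left(25 - 11\right) - 34537}{-23137 + 48692} = \frac{\left(-1\right) \left(-2\right) 14 - 34537}{25555} = \left(28 - 34537\right) \frac{1}{25555} = \left(-34509\right) \frac{1}{25555} = - \frac{34509}{25555}$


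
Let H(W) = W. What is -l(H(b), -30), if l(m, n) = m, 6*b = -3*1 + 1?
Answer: ⅓ ≈ 0.33333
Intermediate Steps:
b = -⅓ (b = (-3*1 + 1)/6 = (-3 + 1)/6 = (⅙)*(-2) = -⅓ ≈ -0.33333)
-l(H(b), -30) = -1*(-⅓) = ⅓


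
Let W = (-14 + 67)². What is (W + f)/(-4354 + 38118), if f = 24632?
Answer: 27441/33764 ≈ 0.81273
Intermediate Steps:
W = 2809 (W = 53² = 2809)
(W + f)/(-4354 + 38118) = (2809 + 24632)/(-4354 + 38118) = 27441/33764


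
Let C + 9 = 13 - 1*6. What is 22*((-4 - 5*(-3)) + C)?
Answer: 198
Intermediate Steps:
C = -2 (C = -9 + (13 - 1*6) = -9 + (13 - 6) = -9 + 7 = -2)
22*((-4 - 5*(-3)) + C) = 22*((-4 - 5*(-3)) - 2) = 22*((-4 + 15) - 2) = 22*(11 - 2) = 22*9 = 198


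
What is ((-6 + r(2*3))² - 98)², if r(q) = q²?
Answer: 643204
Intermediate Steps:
((-6 + r(2*3))² - 98)² = ((-6 + (2*3)²)² - 98)² = ((-6 + 6²)² - 98)² = ((-6 + 36)² - 98)² = (30² - 98)² = (900 - 98)² = 802² = 643204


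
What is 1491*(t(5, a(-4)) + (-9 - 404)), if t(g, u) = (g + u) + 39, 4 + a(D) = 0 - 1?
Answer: -557634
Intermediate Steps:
a(D) = -5 (a(D) = -4 + (0 - 1) = -4 - 1 = -5)
t(g, u) = 39 + g + u
1491*(t(5, a(-4)) + (-9 - 404)) = 1491*((39 + 5 - 5) + (-9 - 404)) = 1491*(39 - 413) = 1491*(-374) = -557634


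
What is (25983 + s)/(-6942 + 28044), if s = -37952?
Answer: -11969/21102 ≈ -0.56720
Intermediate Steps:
(25983 + s)/(-6942 + 28044) = (25983 - 37952)/(-6942 + 28044) = -11969/21102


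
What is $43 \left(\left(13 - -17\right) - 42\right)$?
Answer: $-516$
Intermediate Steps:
$43 \left(\left(13 - -17\right) - 42\right) = 43 \left(\left(13 + 17\right) - 42\right) = 43 \left(30 - 42\right) = 43 \left(-12\right) = -516$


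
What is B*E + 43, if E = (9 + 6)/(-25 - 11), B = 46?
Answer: 143/6 ≈ 23.833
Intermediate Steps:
E = -5/12 (E = 15/(-36) = 15*(-1/36) = -5/12 ≈ -0.41667)
B*E + 43 = 46*(-5/12) + 43 = -115/6 + 43 = 143/6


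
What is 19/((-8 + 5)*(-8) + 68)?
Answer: 19/92 ≈ 0.20652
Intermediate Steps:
19/((-8 + 5)*(-8) + 68) = 19/(-3*(-8) + 68) = 19/(24 + 68) = 19/92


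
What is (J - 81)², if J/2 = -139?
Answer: 128881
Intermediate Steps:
J = -278 (J = 2*(-139) = -278)
(J - 81)² = (-278 - 81)² = (-359)² = 128881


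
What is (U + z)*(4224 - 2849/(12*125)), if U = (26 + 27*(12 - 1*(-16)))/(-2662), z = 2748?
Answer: 2105598257977/181500 ≈ 1.1601e+7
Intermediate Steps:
U = -391/1331 (U = (26 + 27*(12 + 16))*(-1/2662) = (26 + 27*28)*(-1/2662) = (26 + 756)*(-1/2662) = 782*(-1/2662) = -391/1331 ≈ -0.29376)
(U + z)*(4224 - 2849/(12*125)) = (-391/1331 + 2748)*(4224 - 2849/(12*125)) = 3657197*(4224 - 2849/1500)/1331 = (3657197/1331)*(6333151/1500) = 2105598257977/181500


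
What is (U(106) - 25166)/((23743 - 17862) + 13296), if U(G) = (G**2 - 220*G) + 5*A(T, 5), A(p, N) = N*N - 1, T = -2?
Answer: -37130/19177 ≈ -1.9362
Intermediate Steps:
A(p, N) = -1 + N**2 (A(p, N) = N**2 - 1 = -1 + N**2)
U(G) = 120 + G**2 - 220*G (U(G) = (G**2 - 220*G) + 5*(-1 + 5**2) = (G**2 - 220*G) + 5*(-1 + 25) = (G**2 - 220*G) + 5*24 = (G**2 - 220*G) + 120 = 120 + G**2 - 220*G)
(U(106) - 25166)/((23743 - 17862) + 13296) = ((120 + 106**2 - 220*106) - 25166)/((23743 - 17862) + 13296) = ((120 + 11236 - 23320) - 25166)/(5881 + 13296) = (-11964 - 25166)/19177 = -37130*1/19177 = -37130/19177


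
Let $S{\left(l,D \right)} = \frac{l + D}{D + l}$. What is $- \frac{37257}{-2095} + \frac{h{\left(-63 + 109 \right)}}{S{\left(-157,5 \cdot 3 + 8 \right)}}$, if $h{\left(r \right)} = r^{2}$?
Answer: $\frac{4470277}{2095} \approx 2133.8$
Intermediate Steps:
$S{\left(l,D \right)} = 1$ ($S{\left(l,D \right)} = \frac{D + l}{D + l} = 1$)
$- \frac{37257}{-2095} + \frac{h{\left(-63 + 109 \right)}}{S{\left(-157,5 \cdot 3 + 8 \right)}} = - \frac{37257}{-2095} + \frac{\left(-63 + 109\right)^{2}}{1} = \left(-37257\right) \left(- \frac{1}{2095}\right) + 46^{2} \cdot 1 = \frac{37257}{2095} + 2116 \cdot 1 = \frac{37257}{2095} + 2116 = \frac{4470277}{2095}$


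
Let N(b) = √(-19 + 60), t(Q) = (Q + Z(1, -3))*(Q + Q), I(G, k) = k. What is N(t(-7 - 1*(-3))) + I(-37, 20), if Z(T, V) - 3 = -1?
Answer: 20 + √41 ≈ 26.403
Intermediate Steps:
Z(T, V) = 2 (Z(T, V) = 3 - 1 = 2)
t(Q) = 2*Q*(2 + Q) (t(Q) = (Q + 2)*(Q + Q) = (2 + Q)*(2*Q) = 2*Q*(2 + Q))
N(b) = √41
N(t(-7 - 1*(-3))) + I(-37, 20) = √41 + 20 = 20 + √41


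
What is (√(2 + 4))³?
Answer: 6*√6 ≈ 14.697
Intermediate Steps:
(√(2 + 4))³ = (√6)³ = 6*√6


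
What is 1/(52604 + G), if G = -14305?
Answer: 1/38299 ≈ 2.6110e-5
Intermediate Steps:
1/(52604 + G) = 1/(52604 - 14305) = 1/38299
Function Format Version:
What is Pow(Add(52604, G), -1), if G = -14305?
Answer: Rational(1, 38299) ≈ 2.6110e-5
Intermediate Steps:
Pow(Add(52604, G), -1) = Pow(Add(52604, -14305), -1) = Pow(38299, -1) = Rational(1, 38299)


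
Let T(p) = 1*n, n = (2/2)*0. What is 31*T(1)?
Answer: 0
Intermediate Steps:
n = 0 (n = (2*(½))*0 = 1*0 = 0)
T(p) = 0 (T(p) = 1*0 = 0)
31*T(1) = 31*0 = 0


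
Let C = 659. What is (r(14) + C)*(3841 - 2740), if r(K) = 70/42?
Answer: 727394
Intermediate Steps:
r(K) = 5/3 (r(K) = 70*(1/42) = 5/3)
(r(14) + C)*(3841 - 2740) = (5/3 + 659)*(3841 - 2740) = (1982/3)*1101 = 727394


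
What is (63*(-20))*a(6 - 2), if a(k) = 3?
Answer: -3780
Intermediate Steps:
(63*(-20))*a(6 - 2) = (63*(-20))*3 = -1260*3 = -3780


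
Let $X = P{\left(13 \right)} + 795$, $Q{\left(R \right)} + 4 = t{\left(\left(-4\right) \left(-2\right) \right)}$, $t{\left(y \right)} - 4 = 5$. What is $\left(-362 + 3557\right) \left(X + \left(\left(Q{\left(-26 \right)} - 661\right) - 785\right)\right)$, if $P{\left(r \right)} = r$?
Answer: $-2022435$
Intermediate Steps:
$t{\left(y \right)} = 9$ ($t{\left(y \right)} = 4 + 5 = 9$)
$Q{\left(R \right)} = 5$ ($Q{\left(R \right)} = -4 + 9 = 5$)
$X = 808$ ($X = 13 + 795 = 808$)
$\left(-362 + 3557\right) \left(X + \left(\left(Q{\left(-26 \right)} - 661\right) - 785\right)\right) = \left(-362 + 3557\right) \left(808 + \left(\left(5 - 661\right) - 785\right)\right) = 3195 \left(808 - 1441\right) = 3195 \left(-633\right) = -2022435$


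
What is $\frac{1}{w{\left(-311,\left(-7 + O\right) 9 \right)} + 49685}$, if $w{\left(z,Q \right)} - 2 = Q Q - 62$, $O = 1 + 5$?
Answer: $\frac{1}{49706} \approx 2.0118 \cdot 10^{-5}$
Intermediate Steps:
$O = 6$
$w{\left(z,Q \right)} = -60 + Q^{2}$ ($w{\left(z,Q \right)} = 2 + \left(Q Q - 62\right) = 2 + \left(Q^{2} - 62\right) = 2 + \left(-62 + Q^{2}\right) = -60 + Q^{2}$)
$\frac{1}{w{\left(-311,\left(-7 + O\right) 9 \right)} + 49685} = \frac{1}{\left(-60 + \left(\left(-7 + 6\right) 9\right)^{2}\right) + 49685} = \frac{1}{\left(-60 + \left(\left(-1\right) 9\right)^{2}\right) + 49685} = \frac{1}{\left(-60 + \left(-9\right)^{2}\right) + 49685} = \frac{1}{\left(-60 + 81\right) + 49685} = \frac{1}{21 + 49685} = \frac{1}{49706}$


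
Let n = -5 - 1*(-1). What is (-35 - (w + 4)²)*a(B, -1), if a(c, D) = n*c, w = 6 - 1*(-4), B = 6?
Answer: 5544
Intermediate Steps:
w = 10 (w = 6 + 4 = 10)
n = -4 (n = -5 + 1 = -4)
a(c, D) = -4*c
(-35 - (w + 4)²)*a(B, -1) = (-35 - (10 + 4)²)*(-4*6) = (-35 - 1*14²)*(-24) = (-35 - 1*196)*(-24) = (-35 - 196)*(-24) = -231*(-24) = 5544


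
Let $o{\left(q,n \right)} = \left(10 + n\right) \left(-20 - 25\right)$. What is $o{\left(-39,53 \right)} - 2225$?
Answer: $-5060$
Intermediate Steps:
$o{\left(q,n \right)} = -450 - 45 n$ ($o{\left(q,n \right)} = \left(10 + n\right) \left(-45\right) = -450 - 45 n$)
$o{\left(-39,53 \right)} - 2225 = \left(-450 - 2385\right) - 2225 = -2835 - 2225 = -5060$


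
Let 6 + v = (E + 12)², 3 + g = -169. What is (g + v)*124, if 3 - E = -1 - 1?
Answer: 13764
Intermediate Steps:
g = -172 (g = -3 - 169 = -172)
E = 5 (E = 3 - (-1 - 1) = 3 - 1*(-2) = 3 + 2 = 5)
v = 283 (v = -6 + (5 + 12)² = -6 + 17² = -6 + 289 = 283)
(g + v)*124 = (-172 + 283)*124 = 111*124 = 13764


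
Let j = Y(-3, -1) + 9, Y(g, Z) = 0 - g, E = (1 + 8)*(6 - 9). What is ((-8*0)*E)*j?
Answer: 0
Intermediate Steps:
E = -27 (E = 9*(-3) = -27)
Y(g, Z) = -g
j = 12 (j = -1*(-3) + 9 = 3 + 9 = 12)
((-8*0)*E)*j = (-8*0*(-27))*12 = (0*(-27))*12 = 0*12 = 0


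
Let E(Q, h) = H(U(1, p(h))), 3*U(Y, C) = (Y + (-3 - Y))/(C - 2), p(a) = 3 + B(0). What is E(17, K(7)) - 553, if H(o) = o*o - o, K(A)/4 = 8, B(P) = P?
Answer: -551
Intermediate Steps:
p(a) = 3 (p(a) = 3 + 0 = 3)
U(Y, C) = -1/(-2 + C) (U(Y, C) = ((Y + (-3 - Y))/(C - 2))/3 = (-3/(-2 + C))/3 = -1/(-2 + C))
K(A) = 32 (K(A) = 4*8 = 32)
H(o) = o**2 - o
E(Q, h) = 2 (E(Q, h) = (-1/(-2 + 3))*(-1 - 1/(-2 + 3)) = (-1/1)*(-1 - 1/1) = (-1*1)*(-1 - 1*1) = -(-1 - 1) = -1*(-2) = 2)
E(17, K(7)) - 553 = 2 - 553 = -551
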